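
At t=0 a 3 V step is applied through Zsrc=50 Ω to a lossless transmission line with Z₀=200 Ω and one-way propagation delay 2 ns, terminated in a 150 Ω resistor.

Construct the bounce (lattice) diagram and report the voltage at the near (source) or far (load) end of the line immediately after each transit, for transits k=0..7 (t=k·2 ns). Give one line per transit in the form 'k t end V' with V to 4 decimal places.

0 0 source 2.4000
1 2 load 2.0571
2 4 source 2.2629
3 6 load 2.2335
4 8 source 2.2511
5 10 load 2.2486
6 12 source 2.2501
7 14 load 2.2499

Γ_L=-0.142857, Γ_S=-0.600000; launch V₁=3·200/250=2.400000
k=0 src: V=2.4000
k=1 load: inc=2.400000, refl=2.400000·-0.142857=-0.3429; V=0.000000+2.400000+-0.342857=2.0571
k=2 src: inc=-0.342857, refl=-0.342857·-0.600000=0.2057; V=2.400000+-0.342857+0.205714=2.2629
k=3 load: inc=0.205714, refl=0.205714·-0.142857=-0.0294; V=2.057143+0.205714+-0.029388=2.2335
k=4 src: inc=-0.029388, refl=-0.029388·-0.600000=0.0176; V=2.262857+-0.029388+0.017633=2.2511
k=5 load: inc=0.017633, refl=0.017633·-0.142857=-0.0025; V=2.233469+0.017633+-0.002519=2.2486
k=6 src: inc=-0.002519, refl=-0.002519·-0.600000=0.0015; V=2.251102+-0.002519+0.001511=2.2501
k=7 load: inc=0.001511, refl=0.001511·-0.142857=-0.0002; V=2.248583+0.001511+-0.000216=2.2499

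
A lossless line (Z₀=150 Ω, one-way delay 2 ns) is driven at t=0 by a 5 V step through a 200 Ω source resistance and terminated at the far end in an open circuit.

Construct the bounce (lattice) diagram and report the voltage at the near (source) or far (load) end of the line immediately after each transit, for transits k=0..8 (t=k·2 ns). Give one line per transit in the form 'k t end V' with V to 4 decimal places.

Γ_L=1.000000, Γ_S=0.142857; launch V₁=5·150/350=2.142857
k=0 src: V=2.1429
k=1 load: inc=2.142857, refl=2.142857·1.000000=2.1429; V=0.000000+2.142857+2.142857=4.2857
k=2 src: inc=2.142857, refl=2.142857·0.142857=0.3061; V=2.142857+2.142857+0.306122=4.5918
k=3 load: inc=0.306122, refl=0.306122·1.000000=0.3061; V=4.285714+0.306122+0.306122=4.8980
k=4 src: inc=0.306122, refl=0.306122·0.142857=0.0437; V=4.591837+0.306122+0.043732=4.9417
k=5 load: inc=0.043732, refl=0.043732·1.000000=0.0437; V=4.897959+0.043732+0.043732=4.9854
k=6 src: inc=0.043732, refl=0.043732·0.142857=0.0062; V=4.941691+0.043732+0.006247=4.9917
k=7 load: inc=0.006247, refl=0.006247·1.000000=0.0062; V=4.985423+0.006247+0.006247=4.9979
k=8 src: inc=0.006247, refl=0.006247·0.142857=0.0009; V=4.991670+0.006247+0.000892=4.9988

0 0 source 2.1429
1 2 load 4.2857
2 4 source 4.5918
3 6 load 4.8980
4 8 source 4.9417
5 10 load 4.9854
6 12 source 4.9917
7 14 load 4.9979
8 16 source 4.9988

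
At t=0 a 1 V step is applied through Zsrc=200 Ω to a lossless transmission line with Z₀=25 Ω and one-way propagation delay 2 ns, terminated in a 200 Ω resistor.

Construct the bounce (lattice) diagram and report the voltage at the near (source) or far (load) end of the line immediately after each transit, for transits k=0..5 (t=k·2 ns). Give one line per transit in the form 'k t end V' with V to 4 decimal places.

Γ_L=0.777778, Γ_S=0.777778; launch V₁=1·25/225=0.111111
k=0 src: V=0.1111
k=1 load: inc=0.111111, refl=0.111111·0.777778=0.0864; V=0.000000+0.111111+0.086420=0.1975
k=2 src: inc=0.086420, refl=0.086420·0.777778=0.0672; V=0.111111+0.086420+0.067215=0.2647
k=3 load: inc=0.067215, refl=0.067215·0.777778=0.0523; V=0.197531+0.067215+0.052279=0.3170
k=4 src: inc=0.052279, refl=0.052279·0.777778=0.0407; V=0.264746+0.052279+0.040661=0.3577
k=5 load: inc=0.040661, refl=0.040661·0.777778=0.0316; V=0.317025+0.040661+0.031625=0.3893

0 0 source 0.1111
1 2 load 0.1975
2 4 source 0.2647
3 6 load 0.3170
4 8 source 0.3577
5 10 load 0.3893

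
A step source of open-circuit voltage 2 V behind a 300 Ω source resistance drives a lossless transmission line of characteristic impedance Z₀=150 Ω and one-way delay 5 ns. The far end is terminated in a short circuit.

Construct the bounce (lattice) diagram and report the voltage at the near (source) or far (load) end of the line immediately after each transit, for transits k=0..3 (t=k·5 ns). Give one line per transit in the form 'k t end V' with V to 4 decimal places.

0 0 source 0.6667
1 5 load 0.0000
2 10 source -0.2222
3 15 load 0.0000

Γ_L=-1.000000, Γ_S=0.333333; launch V₁=2·150/450=0.666667
k=0 src: V=0.6667
k=1 load: inc=0.666667, refl=0.666667·-1.000000=-0.6667; V=0.000000+0.666667+-0.666667=0.0000
k=2 src: inc=-0.666667, refl=-0.666667·0.333333=-0.2222; V=0.666667+-0.666667+-0.222222=-0.2222
k=3 load: inc=-0.222222, refl=-0.222222·-1.000000=0.2222; V=0.000000+-0.222222+0.222222=0.0000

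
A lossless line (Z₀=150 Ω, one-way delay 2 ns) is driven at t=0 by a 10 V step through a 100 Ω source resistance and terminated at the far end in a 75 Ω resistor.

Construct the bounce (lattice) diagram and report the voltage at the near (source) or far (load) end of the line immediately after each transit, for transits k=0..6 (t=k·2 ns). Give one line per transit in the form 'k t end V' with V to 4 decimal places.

0 0 source 6.0000
1 2 load 4.0000
2 4 source 4.4000
3 6 load 4.2667
4 8 source 4.2933
5 10 load 4.2844
6 12 source 4.2862

Γ_L=-0.333333, Γ_S=-0.200000; launch V₁=10·150/250=6.000000
k=0 src: V=6.0000
k=1 load: inc=6.000000, refl=6.000000·-0.333333=-2.0000; V=0.000000+6.000000+-2.000000=4.0000
k=2 src: inc=-2.000000, refl=-2.000000·-0.200000=0.4000; V=6.000000+-2.000000+0.400000=4.4000
k=3 load: inc=0.400000, refl=0.400000·-0.333333=-0.1333; V=4.000000+0.400000+-0.133333=4.2667
k=4 src: inc=-0.133333, refl=-0.133333·-0.200000=0.0267; V=4.400000+-0.133333+0.026667=4.2933
k=5 load: inc=0.026667, refl=0.026667·-0.333333=-0.0089; V=4.266667+0.026667+-0.008889=4.2844
k=6 src: inc=-0.008889, refl=-0.008889·-0.200000=0.0018; V=4.293333+-0.008889+0.001778=4.2862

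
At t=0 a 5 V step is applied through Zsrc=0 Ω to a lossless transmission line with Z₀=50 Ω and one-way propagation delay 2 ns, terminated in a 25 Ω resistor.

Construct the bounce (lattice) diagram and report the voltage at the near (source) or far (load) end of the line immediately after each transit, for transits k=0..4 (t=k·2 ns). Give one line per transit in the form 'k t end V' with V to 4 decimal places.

0 0 source 5.0000
1 2 load 3.3333
2 4 source 5.0000
3 6 load 4.4444
4 8 source 5.0000

Γ_L=-0.333333, Γ_S=-1.000000; launch V₁=5·50/50=5.000000
k=0 src: V=5.0000
k=1 load: inc=5.000000, refl=5.000000·-0.333333=-1.6667; V=0.000000+5.000000+-1.666667=3.3333
k=2 src: inc=-1.666667, refl=-1.666667·-1.000000=1.6667; V=5.000000+-1.666667+1.666667=5.0000
k=3 load: inc=1.666667, refl=1.666667·-0.333333=-0.5556; V=3.333333+1.666667+-0.555556=4.4444
k=4 src: inc=-0.555556, refl=-0.555556·-1.000000=0.5556; V=5.000000+-0.555556+0.555556=5.0000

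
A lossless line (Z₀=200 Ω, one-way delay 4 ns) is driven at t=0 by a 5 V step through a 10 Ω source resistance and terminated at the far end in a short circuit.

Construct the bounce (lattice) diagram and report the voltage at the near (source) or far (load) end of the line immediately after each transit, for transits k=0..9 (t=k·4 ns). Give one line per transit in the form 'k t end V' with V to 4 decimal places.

0 0 source 4.7619
1 4 load 0.0000
2 8 source 4.3084
3 12 load 0.0000
4 16 source 3.8981
5 20 load 0.0000
6 24 source 3.5268
7 28 load 0.0000
8 32 source 3.1909
9 36 load 0.0000

Γ_L=-1.000000, Γ_S=-0.904762; launch V₁=5·200/210=4.761905
k=0 src: V=4.7619
k=1 load: inc=4.761905, refl=4.761905·-1.000000=-4.7619; V=0.000000+4.761905+-4.761905=0.0000
k=2 src: inc=-4.761905, refl=-4.761905·-0.904762=4.3084; V=4.761905+-4.761905+4.308390=4.3084
k=3 load: inc=4.308390, refl=4.308390·-1.000000=-4.3084; V=0.000000+4.308390+-4.308390=0.0000
k=4 src: inc=-4.308390, refl=-4.308390·-0.904762=3.8981; V=4.308390+-4.308390+3.898067=3.8981
k=5 load: inc=3.898067, refl=3.898067·-1.000000=-3.8981; V=0.000000+3.898067+-3.898067=0.0000
k=6 src: inc=-3.898067, refl=-3.898067·-0.904762=3.5268; V=3.898067+-3.898067+3.526823=3.5268
k=7 load: inc=3.526823, refl=3.526823·-1.000000=-3.5268; V=0.000000+3.526823+-3.526823=0.0000
k=8 src: inc=-3.526823, refl=-3.526823·-0.904762=3.1909; V=3.526823+-3.526823+3.190935=3.1909
k=9 load: inc=3.190935, refl=3.190935·-1.000000=-3.1909; V=0.000000+3.190935+-3.190935=0.0000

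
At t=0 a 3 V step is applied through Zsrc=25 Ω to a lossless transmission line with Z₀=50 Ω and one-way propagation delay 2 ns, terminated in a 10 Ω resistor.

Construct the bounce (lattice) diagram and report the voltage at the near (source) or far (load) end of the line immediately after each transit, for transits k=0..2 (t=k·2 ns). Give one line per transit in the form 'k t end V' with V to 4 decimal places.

0 0 source 2.0000
1 2 load 0.6667
2 4 source 1.1111

Γ_L=-0.666667, Γ_S=-0.333333; launch V₁=3·50/75=2.000000
k=0 src: V=2.0000
k=1 load: inc=2.000000, refl=2.000000·-0.666667=-1.3333; V=0.000000+2.000000+-1.333333=0.6667
k=2 src: inc=-1.333333, refl=-1.333333·-0.333333=0.4444; V=2.000000+-1.333333+0.444444=1.1111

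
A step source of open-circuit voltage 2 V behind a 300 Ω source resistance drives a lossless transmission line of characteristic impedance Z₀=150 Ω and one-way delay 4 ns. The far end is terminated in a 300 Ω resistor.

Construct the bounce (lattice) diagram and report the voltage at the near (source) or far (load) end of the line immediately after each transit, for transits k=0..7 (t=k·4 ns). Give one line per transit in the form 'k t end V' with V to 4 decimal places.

Γ_L=0.333333, Γ_S=0.333333; launch V₁=2·150/450=0.666667
k=0 src: V=0.6667
k=1 load: inc=0.666667, refl=0.666667·0.333333=0.2222; V=0.000000+0.666667+0.222222=0.8889
k=2 src: inc=0.222222, refl=0.222222·0.333333=0.0741; V=0.666667+0.222222+0.074074=0.9630
k=3 load: inc=0.074074, refl=0.074074·0.333333=0.0247; V=0.888889+0.074074+0.024691=0.9877
k=4 src: inc=0.024691, refl=0.024691·0.333333=0.0082; V=0.962963+0.024691+0.008230=0.9959
k=5 load: inc=0.008230, refl=0.008230·0.333333=0.0027; V=0.987654+0.008230+0.002743=0.9986
k=6 src: inc=0.002743, refl=0.002743·0.333333=0.0009; V=0.995885+0.002743+0.000914=0.9995
k=7 load: inc=0.000914, refl=0.000914·0.333333=0.0003; V=0.998628+0.000914+0.000305=0.9998

0 0 source 0.6667
1 4 load 0.8889
2 8 source 0.9630
3 12 load 0.9877
4 16 source 0.9959
5 20 load 0.9986
6 24 source 0.9995
7 28 load 0.9998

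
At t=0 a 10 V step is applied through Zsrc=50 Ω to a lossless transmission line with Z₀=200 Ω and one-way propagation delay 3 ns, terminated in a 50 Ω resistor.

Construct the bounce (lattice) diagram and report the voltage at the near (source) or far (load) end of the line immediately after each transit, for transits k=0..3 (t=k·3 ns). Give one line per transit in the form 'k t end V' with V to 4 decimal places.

Γ_L=-0.600000, Γ_S=-0.600000; launch V₁=10·200/250=8.000000
k=0 src: V=8.0000
k=1 load: inc=8.000000, refl=8.000000·-0.600000=-4.8000; V=0.000000+8.000000+-4.800000=3.2000
k=2 src: inc=-4.800000, refl=-4.800000·-0.600000=2.8800; V=8.000000+-4.800000+2.880000=6.0800
k=3 load: inc=2.880000, refl=2.880000·-0.600000=-1.7280; V=3.200000+2.880000+-1.728000=4.3520

0 0 source 8.0000
1 3 load 3.2000
2 6 source 6.0800
3 9 load 4.3520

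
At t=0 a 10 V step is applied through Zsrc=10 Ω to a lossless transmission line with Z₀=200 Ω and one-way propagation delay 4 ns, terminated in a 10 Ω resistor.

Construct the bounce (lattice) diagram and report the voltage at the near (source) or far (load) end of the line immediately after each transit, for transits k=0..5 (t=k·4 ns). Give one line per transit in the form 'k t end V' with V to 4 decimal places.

Γ_L=-0.904762, Γ_S=-0.904762; launch V₁=10·200/210=9.523810
k=0 src: V=9.5238
k=1 load: inc=9.523810, refl=9.523810·-0.904762=-8.6168; V=0.000000+9.523810+-8.616780=0.9070
k=2 src: inc=-8.616780, refl=-8.616780·-0.904762=7.7961; V=9.523810+-8.616780+7.796134=8.7032
k=3 load: inc=7.796134, refl=7.796134·-0.904762=-7.0536; V=0.907029+7.796134+-7.053645=1.6495
k=4 src: inc=-7.053645, refl=-7.053645·-0.904762=6.3819; V=8.703164+-7.053645+6.381870=8.0314
k=5 load: inc=6.381870, refl=6.381870·-0.904762=-5.7741; V=1.649518+6.381870+-5.774072=2.2573

0 0 source 9.5238
1 4 load 0.9070
2 8 source 8.7032
3 12 load 1.6495
4 16 source 8.0314
5 20 load 2.2573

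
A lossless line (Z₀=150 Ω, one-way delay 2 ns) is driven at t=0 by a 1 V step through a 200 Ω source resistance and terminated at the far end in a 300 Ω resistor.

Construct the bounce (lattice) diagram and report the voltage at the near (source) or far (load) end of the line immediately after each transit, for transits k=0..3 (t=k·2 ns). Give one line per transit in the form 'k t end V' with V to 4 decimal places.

0 0 source 0.4286
1 2 load 0.5714
2 4 source 0.5918
3 6 load 0.5986

Γ_L=0.333333, Γ_S=0.142857; launch V₁=1·150/350=0.428571
k=0 src: V=0.4286
k=1 load: inc=0.428571, refl=0.428571·0.333333=0.1429; V=0.000000+0.428571+0.142857=0.5714
k=2 src: inc=0.142857, refl=0.142857·0.142857=0.0204; V=0.428571+0.142857+0.020408=0.5918
k=3 load: inc=0.020408, refl=0.020408·0.333333=0.0068; V=0.571429+0.020408+0.006803=0.5986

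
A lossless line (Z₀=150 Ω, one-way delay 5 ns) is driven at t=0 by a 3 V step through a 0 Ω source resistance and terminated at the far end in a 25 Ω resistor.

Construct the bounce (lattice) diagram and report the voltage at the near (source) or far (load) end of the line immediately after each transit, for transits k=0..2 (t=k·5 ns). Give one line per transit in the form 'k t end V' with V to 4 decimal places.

Γ_L=-0.714286, Γ_S=-1.000000; launch V₁=3·150/150=3.000000
k=0 src: V=3.0000
k=1 load: inc=3.000000, refl=3.000000·-0.714286=-2.1429; V=0.000000+3.000000+-2.142857=0.8571
k=2 src: inc=-2.142857, refl=-2.142857·-1.000000=2.1429; V=3.000000+-2.142857+2.142857=3.0000

0 0 source 3.0000
1 5 load 0.8571
2 10 source 3.0000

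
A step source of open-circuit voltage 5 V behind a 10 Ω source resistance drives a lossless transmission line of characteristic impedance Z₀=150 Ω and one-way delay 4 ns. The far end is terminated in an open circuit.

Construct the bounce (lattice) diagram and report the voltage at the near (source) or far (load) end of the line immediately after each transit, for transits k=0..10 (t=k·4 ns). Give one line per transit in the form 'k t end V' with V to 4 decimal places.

Γ_L=1.000000, Γ_S=-0.875000; launch V₁=5·150/160=4.687500
k=0 src: V=4.6875
k=1 load: inc=4.687500, refl=4.687500·1.000000=4.6875; V=0.000000+4.687500+4.687500=9.3750
k=2 src: inc=4.687500, refl=4.687500·-0.875000=-4.1016; V=4.687500+4.687500+-4.101562=5.2734
k=3 load: inc=-4.101562, refl=-4.101562·1.000000=-4.1016; V=9.375000+-4.101562+-4.101562=1.1719
k=4 src: inc=-4.101562, refl=-4.101562·-0.875000=3.5889; V=5.273438+-4.101562+3.588867=4.7607
k=5 load: inc=3.588867, refl=3.588867·1.000000=3.5889; V=1.171875+3.588867+3.588867=8.3496
k=6 src: inc=3.588867, refl=3.588867·-0.875000=-3.1403; V=4.760742+3.588867+-3.140259=5.2094
k=7 load: inc=-3.140259, refl=-3.140259·1.000000=-3.1403; V=8.349609+-3.140259+-3.140259=2.0691
k=8 src: inc=-3.140259, refl=-3.140259·-0.875000=2.7477; V=5.209351+-3.140259+2.747726=4.8168
k=9 load: inc=2.747726, refl=2.747726·1.000000=2.7477; V=2.069092+2.747726+2.747726=7.5645
k=10 src: inc=2.747726, refl=2.747726·-0.875000=-2.4043; V=4.816818+2.747726+-2.404261=5.1603

0 0 source 4.6875
1 4 load 9.3750
2 8 source 5.2734
3 12 load 1.1719
4 16 source 4.7607
5 20 load 8.3496
6 24 source 5.2094
7 28 load 2.0691
8 32 source 4.8168
9 36 load 7.5645
10 40 source 5.1603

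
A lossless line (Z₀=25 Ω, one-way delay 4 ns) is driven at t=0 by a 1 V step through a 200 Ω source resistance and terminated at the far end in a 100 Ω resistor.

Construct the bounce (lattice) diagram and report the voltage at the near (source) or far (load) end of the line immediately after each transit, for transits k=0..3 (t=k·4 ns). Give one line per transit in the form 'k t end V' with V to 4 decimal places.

0 0 source 0.1111
1 4 load 0.1778
2 8 source 0.2296
3 12 load 0.2607

Γ_L=0.600000, Γ_S=0.777778; launch V₁=1·25/225=0.111111
k=0 src: V=0.1111
k=1 load: inc=0.111111, refl=0.111111·0.600000=0.0667; V=0.000000+0.111111+0.066667=0.1778
k=2 src: inc=0.066667, refl=0.066667·0.777778=0.0519; V=0.111111+0.066667+0.051852=0.2296
k=3 load: inc=0.051852, refl=0.051852·0.600000=0.0311; V=0.177778+0.051852+0.031111=0.2607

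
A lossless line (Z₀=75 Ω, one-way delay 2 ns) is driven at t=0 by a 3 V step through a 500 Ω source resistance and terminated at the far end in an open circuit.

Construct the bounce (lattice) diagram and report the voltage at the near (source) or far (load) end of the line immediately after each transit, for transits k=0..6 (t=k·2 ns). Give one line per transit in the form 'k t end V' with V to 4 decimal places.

0 0 source 0.3913
1 2 load 0.7826
2 4 source 1.0718
3 6 load 1.3611
4 8 source 1.5748
5 10 load 1.7886
6 12 source 1.9466

Γ_L=1.000000, Γ_S=0.739130; launch V₁=3·75/575=0.391304
k=0 src: V=0.3913
k=1 load: inc=0.391304, refl=0.391304·1.000000=0.3913; V=0.000000+0.391304+0.391304=0.7826
k=2 src: inc=0.391304, refl=0.391304·0.739130=0.2892; V=0.391304+0.391304+0.289225=1.0718
k=3 load: inc=0.289225, refl=0.289225·1.000000=0.2892; V=0.782609+0.289225+0.289225=1.3611
k=4 src: inc=0.289225, refl=0.289225·0.739130=0.2138; V=1.071834+0.289225+0.213775=1.5748
k=5 load: inc=0.213775, refl=0.213775·1.000000=0.2138; V=1.361059+0.213775+0.213775=1.7886
k=6 src: inc=0.213775, refl=0.213775·0.739130=0.1580; V=1.574834+0.213775+0.158008=1.9466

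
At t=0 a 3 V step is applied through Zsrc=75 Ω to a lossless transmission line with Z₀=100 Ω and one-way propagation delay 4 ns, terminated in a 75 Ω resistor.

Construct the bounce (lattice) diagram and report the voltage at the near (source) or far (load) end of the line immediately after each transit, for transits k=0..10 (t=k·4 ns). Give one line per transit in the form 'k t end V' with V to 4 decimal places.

Γ_L=-0.142857, Γ_S=-0.142857; launch V₁=3·100/175=1.714286
k=0 src: V=1.7143
k=1 load: inc=1.714286, refl=1.714286·-0.142857=-0.2449; V=0.000000+1.714286+-0.244898=1.4694
k=2 src: inc=-0.244898, refl=-0.244898·-0.142857=0.0350; V=1.714286+-0.244898+0.034985=1.5044
k=3 load: inc=0.034985, refl=0.034985·-0.142857=-0.0050; V=1.469388+0.034985+-0.004998=1.4994
k=4 src: inc=-0.004998, refl=-0.004998·-0.142857=0.0007; V=1.504373+-0.004998+0.000714=1.5001
k=5 load: inc=0.000714, refl=0.000714·-0.142857=-0.0001; V=1.499375+0.000714+-0.000102=1.5000
k=6 src: inc=-0.000102, refl=-0.000102·-0.142857=0.0000; V=1.500089+-0.000102+0.000015=1.5000
k=7 load: inc=0.000015, refl=0.000015·-0.142857=-0.0000; V=1.499987+0.000015+-0.000002=1.5000
k=8 src: inc=-0.000002, refl=-0.000002·-0.142857=0.0000; V=1.500002+-0.000002+0.000000=1.5000
k=9 load: inc=0.000000, refl=0.000000·-0.142857=-0.0000; V=1.500000+0.000000+-0.000000=1.5000
k=10 src: inc=-0.000000, refl=-0.000000·-0.142857=0.0000; V=1.500000+-0.000000+0.000000=1.5000

0 0 source 1.7143
1 4 load 1.4694
2 8 source 1.5044
3 12 load 1.4994
4 16 source 1.5001
5 20 load 1.5000
6 24 source 1.5000
7 28 load 1.5000
8 32 source 1.5000
9 36 load 1.5000
10 40 source 1.5000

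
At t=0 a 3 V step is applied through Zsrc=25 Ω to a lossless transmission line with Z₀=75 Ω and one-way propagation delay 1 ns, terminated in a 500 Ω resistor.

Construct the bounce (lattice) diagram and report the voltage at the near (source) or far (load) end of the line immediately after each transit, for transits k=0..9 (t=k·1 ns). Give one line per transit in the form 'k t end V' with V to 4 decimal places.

0 0 source 2.2500
1 1 load 3.9130
2 2 source 3.0815
3 3 load 2.4669
4 4 source 2.7742
5 5 load 3.0014
6 6 source 2.8878
7 7 load 2.8038
8 8 source 2.8458
9 9 load 2.8768

Γ_L=0.739130, Γ_S=-0.500000; launch V₁=3·75/100=2.250000
k=0 src: V=2.2500
k=1 load: inc=2.250000, refl=2.250000·0.739130=1.6630; V=0.000000+2.250000+1.663043=3.9130
k=2 src: inc=1.663043, refl=1.663043·-0.500000=-0.8315; V=2.250000+1.663043+-0.831522=3.0815
k=3 load: inc=-0.831522, refl=-0.831522·0.739130=-0.6146; V=3.913043+-0.831522+-0.614603=2.4669
k=4 src: inc=-0.614603, refl=-0.614603·-0.500000=0.3073; V=3.081522+-0.614603+0.307302=2.7742
k=5 load: inc=0.307302, refl=0.307302·0.739130=0.2271; V=2.466919+0.307302+0.227136=3.0014
k=6 src: inc=0.227136, refl=0.227136·-0.500000=-0.1136; V=2.774220+0.227136+-0.113568=2.8878
k=7 load: inc=-0.113568, refl=-0.113568·0.739130=-0.0839; V=3.001356+-0.113568+-0.083942=2.8038
k=8 src: inc=-0.083942, refl=-0.083942·-0.500000=0.0420; V=2.887788+-0.083942+0.041971=2.8458
k=9 load: inc=0.041971, refl=0.041971·0.739130=0.0310; V=2.803847+0.041971+0.031022=2.8768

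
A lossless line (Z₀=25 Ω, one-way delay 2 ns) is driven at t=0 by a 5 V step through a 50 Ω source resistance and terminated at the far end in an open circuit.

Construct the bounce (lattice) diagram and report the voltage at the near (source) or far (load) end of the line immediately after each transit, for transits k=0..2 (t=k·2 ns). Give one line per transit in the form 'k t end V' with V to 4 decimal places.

Γ_L=1.000000, Γ_S=0.333333; launch V₁=5·25/75=1.666667
k=0 src: V=1.6667
k=1 load: inc=1.666667, refl=1.666667·1.000000=1.6667; V=0.000000+1.666667+1.666667=3.3333
k=2 src: inc=1.666667, refl=1.666667·0.333333=0.5556; V=1.666667+1.666667+0.555556=3.8889

0 0 source 1.6667
1 2 load 3.3333
2 4 source 3.8889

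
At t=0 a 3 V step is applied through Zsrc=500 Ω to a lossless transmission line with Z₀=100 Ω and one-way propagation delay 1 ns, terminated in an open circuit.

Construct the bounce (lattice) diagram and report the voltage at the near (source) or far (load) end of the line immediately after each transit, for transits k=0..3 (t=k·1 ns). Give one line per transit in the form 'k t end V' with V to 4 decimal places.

0 0 source 0.5000
1 1 load 1.0000
2 2 source 1.3333
3 3 load 1.6667

Γ_L=1.000000, Γ_S=0.666667; launch V₁=3·100/600=0.500000
k=0 src: V=0.5000
k=1 load: inc=0.500000, refl=0.500000·1.000000=0.5000; V=0.000000+0.500000+0.500000=1.0000
k=2 src: inc=0.500000, refl=0.500000·0.666667=0.3333; V=0.500000+0.500000+0.333333=1.3333
k=3 load: inc=0.333333, refl=0.333333·1.000000=0.3333; V=1.000000+0.333333+0.333333=1.6667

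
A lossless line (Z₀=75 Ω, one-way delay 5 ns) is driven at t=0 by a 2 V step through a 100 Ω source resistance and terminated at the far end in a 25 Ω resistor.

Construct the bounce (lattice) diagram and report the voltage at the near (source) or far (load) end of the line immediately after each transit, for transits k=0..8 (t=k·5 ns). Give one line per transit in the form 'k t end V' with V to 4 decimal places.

0 0 source 0.8571
1 5 load 0.4286
2 10 source 0.3673
3 15 load 0.3980
4 20 source 0.4023
5 25 load 0.4001
6 30 source 0.3998
7 35 load 0.4000
8 40 source 0.4000

Γ_L=-0.500000, Γ_S=0.142857; launch V₁=2·75/175=0.857143
k=0 src: V=0.8571
k=1 load: inc=0.857143, refl=0.857143·-0.500000=-0.4286; V=0.000000+0.857143+-0.428571=0.4286
k=2 src: inc=-0.428571, refl=-0.428571·0.142857=-0.0612; V=0.857143+-0.428571+-0.061224=0.3673
k=3 load: inc=-0.061224, refl=-0.061224·-0.500000=0.0306; V=0.428571+-0.061224+0.030612=0.3980
k=4 src: inc=0.030612, refl=0.030612·0.142857=0.0044; V=0.367347+0.030612+0.004373=0.4023
k=5 load: inc=0.004373, refl=0.004373·-0.500000=-0.0022; V=0.397959+0.004373+-0.002187=0.4001
k=6 src: inc=-0.002187, refl=-0.002187·0.142857=-0.0003; V=0.402332+-0.002187+-0.000312=0.3998
k=7 load: inc=-0.000312, refl=-0.000312·-0.500000=0.0002; V=0.400146+-0.000312+0.000156=0.4000
k=8 src: inc=0.000156, refl=0.000156·0.142857=0.0000; V=0.399833+0.000156+0.000022=0.4000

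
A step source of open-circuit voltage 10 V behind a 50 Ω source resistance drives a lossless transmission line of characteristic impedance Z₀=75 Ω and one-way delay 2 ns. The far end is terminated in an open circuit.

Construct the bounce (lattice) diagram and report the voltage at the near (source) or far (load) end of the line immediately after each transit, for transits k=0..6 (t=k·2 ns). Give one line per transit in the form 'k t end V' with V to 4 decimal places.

0 0 source 6.0000
1 2 load 12.0000
2 4 source 10.8000
3 6 load 9.6000
4 8 source 9.8400
5 10 load 10.0800
6 12 source 10.0320

Γ_L=1.000000, Γ_S=-0.200000; launch V₁=10·75/125=6.000000
k=0 src: V=6.0000
k=1 load: inc=6.000000, refl=6.000000·1.000000=6.0000; V=0.000000+6.000000+6.000000=12.0000
k=2 src: inc=6.000000, refl=6.000000·-0.200000=-1.2000; V=6.000000+6.000000+-1.200000=10.8000
k=3 load: inc=-1.200000, refl=-1.200000·1.000000=-1.2000; V=12.000000+-1.200000+-1.200000=9.6000
k=4 src: inc=-1.200000, refl=-1.200000·-0.200000=0.2400; V=10.800000+-1.200000+0.240000=9.8400
k=5 load: inc=0.240000, refl=0.240000·1.000000=0.2400; V=9.600000+0.240000+0.240000=10.0800
k=6 src: inc=0.240000, refl=0.240000·-0.200000=-0.0480; V=9.840000+0.240000+-0.048000=10.0320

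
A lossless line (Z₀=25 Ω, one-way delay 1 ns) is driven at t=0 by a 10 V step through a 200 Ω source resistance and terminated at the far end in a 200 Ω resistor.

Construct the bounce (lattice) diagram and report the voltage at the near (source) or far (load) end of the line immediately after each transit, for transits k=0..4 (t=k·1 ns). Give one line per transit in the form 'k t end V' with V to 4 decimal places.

0 0 source 1.1111
1 1 load 1.9753
2 2 source 2.6475
3 3 load 3.1702
4 4 source 3.5769

Γ_L=0.777778, Γ_S=0.777778; launch V₁=10·25/225=1.111111
k=0 src: V=1.1111
k=1 load: inc=1.111111, refl=1.111111·0.777778=0.8642; V=0.000000+1.111111+0.864198=1.9753
k=2 src: inc=0.864198, refl=0.864198·0.777778=0.6722; V=1.111111+0.864198+0.672154=2.6475
k=3 load: inc=0.672154, refl=0.672154·0.777778=0.5228; V=1.975309+0.672154+0.522786=3.1702
k=4 src: inc=0.522786, refl=0.522786·0.777778=0.4066; V=2.647462+0.522786+0.406611=3.5769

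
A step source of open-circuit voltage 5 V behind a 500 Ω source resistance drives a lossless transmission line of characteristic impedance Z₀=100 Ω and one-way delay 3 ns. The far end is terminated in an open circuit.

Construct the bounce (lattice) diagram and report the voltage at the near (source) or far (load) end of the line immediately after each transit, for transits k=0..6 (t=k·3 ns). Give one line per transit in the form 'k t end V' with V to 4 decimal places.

0 0 source 0.8333
1 3 load 1.6667
2 6 source 2.2222
3 9 load 2.7778
4 12 source 3.1481
5 15 load 3.5185
6 18 source 3.7654

Γ_L=1.000000, Γ_S=0.666667; launch V₁=5·100/600=0.833333
k=0 src: V=0.8333
k=1 load: inc=0.833333, refl=0.833333·1.000000=0.8333; V=0.000000+0.833333+0.833333=1.6667
k=2 src: inc=0.833333, refl=0.833333·0.666667=0.5556; V=0.833333+0.833333+0.555556=2.2222
k=3 load: inc=0.555556, refl=0.555556·1.000000=0.5556; V=1.666667+0.555556+0.555556=2.7778
k=4 src: inc=0.555556, refl=0.555556·0.666667=0.3704; V=2.222222+0.555556+0.370370=3.1481
k=5 load: inc=0.370370, refl=0.370370·1.000000=0.3704; V=2.777778+0.370370+0.370370=3.5185
k=6 src: inc=0.370370, refl=0.370370·0.666667=0.2469; V=3.148148+0.370370+0.246914=3.7654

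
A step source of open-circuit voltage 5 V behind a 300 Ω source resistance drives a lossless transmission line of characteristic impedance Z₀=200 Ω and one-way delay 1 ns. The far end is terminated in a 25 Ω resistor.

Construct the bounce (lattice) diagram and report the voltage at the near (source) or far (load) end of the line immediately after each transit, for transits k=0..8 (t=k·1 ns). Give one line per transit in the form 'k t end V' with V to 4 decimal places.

0 0 source 2.0000
1 1 load 0.4444
2 2 source 0.1333
3 3 load 0.3753
4 4 source 0.4237
5 5 load 0.3861
6 6 source 0.3785
7 7 load 0.3844
8 8 source 0.3856

Γ_L=-0.777778, Γ_S=0.200000; launch V₁=5·200/500=2.000000
k=0 src: V=2.0000
k=1 load: inc=2.000000, refl=2.000000·-0.777778=-1.5556; V=0.000000+2.000000+-1.555556=0.4444
k=2 src: inc=-1.555556, refl=-1.555556·0.200000=-0.3111; V=2.000000+-1.555556+-0.311111=0.1333
k=3 load: inc=-0.311111, refl=-0.311111·-0.777778=0.2420; V=0.444444+-0.311111+0.241975=0.3753
k=4 src: inc=0.241975, refl=0.241975·0.200000=0.0484; V=0.133333+0.241975+0.048395=0.4237
k=5 load: inc=0.048395, refl=0.048395·-0.777778=-0.0376; V=0.375309+0.048395+-0.037641=0.3861
k=6 src: inc=-0.037641, refl=-0.037641·0.200000=-0.0075; V=0.423704+-0.037641+-0.007528=0.3785
k=7 load: inc=-0.007528, refl=-0.007528·-0.777778=0.0059; V=0.386063+-0.007528+0.005855=0.3844
k=8 src: inc=0.005855, refl=0.005855·0.200000=0.0012; V=0.378535+0.005855+0.001171=0.3856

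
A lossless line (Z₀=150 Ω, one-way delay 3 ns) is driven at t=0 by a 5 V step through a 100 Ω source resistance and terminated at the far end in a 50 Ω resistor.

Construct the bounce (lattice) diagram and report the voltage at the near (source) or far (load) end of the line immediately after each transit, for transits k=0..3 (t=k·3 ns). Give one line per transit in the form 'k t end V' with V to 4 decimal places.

Γ_L=-0.500000, Γ_S=-0.200000; launch V₁=5·150/250=3.000000
k=0 src: V=3.0000
k=1 load: inc=3.000000, refl=3.000000·-0.500000=-1.5000; V=0.000000+3.000000+-1.500000=1.5000
k=2 src: inc=-1.500000, refl=-1.500000·-0.200000=0.3000; V=3.000000+-1.500000+0.300000=1.8000
k=3 load: inc=0.300000, refl=0.300000·-0.500000=-0.1500; V=1.500000+0.300000+-0.150000=1.6500

0 0 source 3.0000
1 3 load 1.5000
2 6 source 1.8000
3 9 load 1.6500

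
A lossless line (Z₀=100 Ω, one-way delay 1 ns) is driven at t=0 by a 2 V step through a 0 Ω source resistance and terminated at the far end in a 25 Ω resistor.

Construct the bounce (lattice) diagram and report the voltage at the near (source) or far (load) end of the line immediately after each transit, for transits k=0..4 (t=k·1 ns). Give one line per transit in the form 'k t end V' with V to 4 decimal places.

Γ_L=-0.600000, Γ_S=-1.000000; launch V₁=2·100/100=2.000000
k=0 src: V=2.0000
k=1 load: inc=2.000000, refl=2.000000·-0.600000=-1.2000; V=0.000000+2.000000+-1.200000=0.8000
k=2 src: inc=-1.200000, refl=-1.200000·-1.000000=1.2000; V=2.000000+-1.200000+1.200000=2.0000
k=3 load: inc=1.200000, refl=1.200000·-0.600000=-0.7200; V=0.800000+1.200000+-0.720000=1.2800
k=4 src: inc=-0.720000, refl=-0.720000·-1.000000=0.7200; V=2.000000+-0.720000+0.720000=2.0000

0 0 source 2.0000
1 1 load 0.8000
2 2 source 2.0000
3 3 load 1.2800
4 4 source 2.0000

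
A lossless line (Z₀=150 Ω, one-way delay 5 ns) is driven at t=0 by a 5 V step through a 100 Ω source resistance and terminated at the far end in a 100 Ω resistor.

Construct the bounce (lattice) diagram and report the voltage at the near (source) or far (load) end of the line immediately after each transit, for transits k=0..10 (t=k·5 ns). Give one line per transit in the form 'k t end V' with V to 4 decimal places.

0 0 source 3.0000
1 5 load 2.4000
2 10 source 2.5200
3 15 load 2.4960
4 20 source 2.5008
5 25 load 2.4998
6 30 source 2.5000
7 35 load 2.5000
8 40 source 2.5000
9 45 load 2.5000
10 50 source 2.5000

Γ_L=-0.200000, Γ_S=-0.200000; launch V₁=5·150/250=3.000000
k=0 src: V=3.0000
k=1 load: inc=3.000000, refl=3.000000·-0.200000=-0.6000; V=0.000000+3.000000+-0.600000=2.4000
k=2 src: inc=-0.600000, refl=-0.600000·-0.200000=0.1200; V=3.000000+-0.600000+0.120000=2.5200
k=3 load: inc=0.120000, refl=0.120000·-0.200000=-0.0240; V=2.400000+0.120000+-0.024000=2.4960
k=4 src: inc=-0.024000, refl=-0.024000·-0.200000=0.0048; V=2.520000+-0.024000+0.004800=2.5008
k=5 load: inc=0.004800, refl=0.004800·-0.200000=-0.0010; V=2.496000+0.004800+-0.000960=2.4998
k=6 src: inc=-0.000960, refl=-0.000960·-0.200000=0.0002; V=2.500800+-0.000960+0.000192=2.5000
k=7 load: inc=0.000192, refl=0.000192·-0.200000=-0.0000; V=2.499840+0.000192+-0.000038=2.5000
k=8 src: inc=-0.000038, refl=-0.000038·-0.200000=0.0000; V=2.500032+-0.000038+0.000008=2.5000
k=9 load: inc=0.000008, refl=0.000008·-0.200000=-0.0000; V=2.499994+0.000008+-0.000002=2.5000
k=10 src: inc=-0.000002, refl=-0.000002·-0.200000=0.0000; V=2.500001+-0.000002+0.000000=2.5000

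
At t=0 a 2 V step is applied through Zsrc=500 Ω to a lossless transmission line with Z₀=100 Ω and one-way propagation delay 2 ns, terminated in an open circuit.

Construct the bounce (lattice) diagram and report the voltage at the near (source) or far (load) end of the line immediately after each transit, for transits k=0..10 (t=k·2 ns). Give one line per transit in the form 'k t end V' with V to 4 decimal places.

Γ_L=1.000000, Γ_S=0.666667; launch V₁=2·100/600=0.333333
k=0 src: V=0.3333
k=1 load: inc=0.333333, refl=0.333333·1.000000=0.3333; V=0.000000+0.333333+0.333333=0.6667
k=2 src: inc=0.333333, refl=0.333333·0.666667=0.2222; V=0.333333+0.333333+0.222222=0.8889
k=3 load: inc=0.222222, refl=0.222222·1.000000=0.2222; V=0.666667+0.222222+0.222222=1.1111
k=4 src: inc=0.222222, refl=0.222222·0.666667=0.1481; V=0.888889+0.222222+0.148148=1.2593
k=5 load: inc=0.148148, refl=0.148148·1.000000=0.1481; V=1.111111+0.148148+0.148148=1.4074
k=6 src: inc=0.148148, refl=0.148148·0.666667=0.0988; V=1.259259+0.148148+0.098765=1.5062
k=7 load: inc=0.098765, refl=0.098765·1.000000=0.0988; V=1.407407+0.098765+0.098765=1.6049
k=8 src: inc=0.098765, refl=0.098765·0.666667=0.0658; V=1.506173+0.098765+0.065844=1.6708
k=9 load: inc=0.065844, refl=0.065844·1.000000=0.0658; V=1.604938+0.065844+0.065844=1.7366
k=10 src: inc=0.065844, refl=0.065844·0.666667=0.0439; V=1.670782+0.065844+0.043896=1.7805

0 0 source 0.3333
1 2 load 0.6667
2 4 source 0.8889
3 6 load 1.1111
4 8 source 1.2593
5 10 load 1.4074
6 12 source 1.5062
7 14 load 1.6049
8 16 source 1.6708
9 18 load 1.7366
10 20 source 1.7805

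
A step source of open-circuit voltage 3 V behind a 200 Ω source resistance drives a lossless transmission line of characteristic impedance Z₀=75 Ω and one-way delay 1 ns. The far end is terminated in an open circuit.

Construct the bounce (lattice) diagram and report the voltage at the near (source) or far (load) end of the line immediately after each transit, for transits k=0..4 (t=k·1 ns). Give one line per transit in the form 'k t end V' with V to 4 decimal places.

Γ_L=1.000000, Γ_S=0.454545; launch V₁=3·75/275=0.818182
k=0 src: V=0.8182
k=1 load: inc=0.818182, refl=0.818182·1.000000=0.8182; V=0.000000+0.818182+0.818182=1.6364
k=2 src: inc=0.818182, refl=0.818182·0.454545=0.3719; V=0.818182+0.818182+0.371901=2.0083
k=3 load: inc=0.371901, refl=0.371901·1.000000=0.3719; V=1.636364+0.371901+0.371901=2.3802
k=4 src: inc=0.371901, refl=0.371901·0.454545=0.1690; V=2.008264+0.371901+0.169046=2.5492

0 0 source 0.8182
1 1 load 1.6364
2 2 source 2.0083
3 3 load 2.3802
4 4 source 2.5492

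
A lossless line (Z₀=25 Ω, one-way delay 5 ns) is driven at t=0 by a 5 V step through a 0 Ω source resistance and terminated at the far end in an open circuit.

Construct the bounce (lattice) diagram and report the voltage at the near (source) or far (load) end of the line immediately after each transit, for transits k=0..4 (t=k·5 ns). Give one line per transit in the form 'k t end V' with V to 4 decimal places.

0 0 source 5.0000
1 5 load 10.0000
2 10 source 5.0000
3 15 load 0.0000
4 20 source 5.0000

Γ_L=1.000000, Γ_S=-1.000000; launch V₁=5·25/25=5.000000
k=0 src: V=5.0000
k=1 load: inc=5.000000, refl=5.000000·1.000000=5.0000; V=0.000000+5.000000+5.000000=10.0000
k=2 src: inc=5.000000, refl=5.000000·-1.000000=-5.0000; V=5.000000+5.000000+-5.000000=5.0000
k=3 load: inc=-5.000000, refl=-5.000000·1.000000=-5.0000; V=10.000000+-5.000000+-5.000000=0.0000
k=4 src: inc=-5.000000, refl=-5.000000·-1.000000=5.0000; V=5.000000+-5.000000+5.000000=5.0000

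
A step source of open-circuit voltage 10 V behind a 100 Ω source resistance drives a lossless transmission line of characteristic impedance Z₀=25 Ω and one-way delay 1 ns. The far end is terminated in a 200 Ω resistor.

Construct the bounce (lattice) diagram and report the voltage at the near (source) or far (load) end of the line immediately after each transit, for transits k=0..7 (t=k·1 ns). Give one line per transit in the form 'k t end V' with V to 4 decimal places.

Γ_L=0.777778, Γ_S=0.600000; launch V₁=10·25/125=2.000000
k=0 src: V=2.0000
k=1 load: inc=2.000000, refl=2.000000·0.777778=1.5556; V=0.000000+2.000000+1.555556=3.5556
k=2 src: inc=1.555556, refl=1.555556·0.600000=0.9333; V=2.000000+1.555556+0.933333=4.4889
k=3 load: inc=0.933333, refl=0.933333·0.777778=0.7259; V=3.555556+0.933333+0.725926=5.2148
k=4 src: inc=0.725926, refl=0.725926·0.600000=0.4356; V=4.488889+0.725926+0.435556=5.6504
k=5 load: inc=0.435556, refl=0.435556·0.777778=0.3388; V=5.214815+0.435556+0.338765=5.9891
k=6 src: inc=0.338765, refl=0.338765·0.600000=0.2033; V=5.650370+0.338765+0.203259=6.1924
k=7 load: inc=0.203259, refl=0.203259·0.777778=0.1581; V=5.989136+0.203259+0.158091=6.3505

0 0 source 2.0000
1 1 load 3.5556
2 2 source 4.4889
3 3 load 5.2148
4 4 source 5.6504
5 5 load 5.9891
6 6 source 6.1924
7 7 load 6.3505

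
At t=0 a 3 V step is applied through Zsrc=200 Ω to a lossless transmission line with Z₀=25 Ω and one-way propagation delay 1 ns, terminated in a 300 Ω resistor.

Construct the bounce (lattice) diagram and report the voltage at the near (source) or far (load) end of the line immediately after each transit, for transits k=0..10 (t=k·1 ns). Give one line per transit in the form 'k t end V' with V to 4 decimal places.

Γ_L=0.846154, Γ_S=0.777778; launch V₁=3·25/225=0.333333
k=0 src: V=0.3333
k=1 load: inc=0.333333, refl=0.333333·0.846154=0.2821; V=0.000000+0.333333+0.282051=0.6154
k=2 src: inc=0.282051, refl=0.282051·0.777778=0.2194; V=0.333333+0.282051+0.219373=0.8348
k=3 load: inc=0.219373, refl=0.219373·0.846154=0.1856; V=0.615385+0.219373+0.185623=1.0204
k=4 src: inc=0.185623, refl=0.185623·0.777778=0.1444; V=0.834758+0.185623+0.144374=1.1648
k=5 load: inc=0.144374, refl=0.144374·0.846154=0.1222; V=1.020381+0.144374+0.122162=1.2869
k=6 src: inc=0.122162, refl=0.122162·0.777778=0.0950; V=1.164755+0.122162+0.095015=1.3819
k=7 load: inc=0.095015, refl=0.095015·0.846154=0.0804; V=1.286918+0.095015+0.080398=1.4623
k=8 src: inc=0.080398, refl=0.080398·0.777778=0.0625; V=1.381933+0.080398+0.062531=1.5249
k=9 load: inc=0.062531, refl=0.062531·0.846154=0.0529; V=1.462330+0.062531+0.052911=1.5778
k=10 src: inc=0.052911, refl=0.052911·0.777778=0.0412; V=1.524862+0.052911+0.041153=1.6189

0 0 source 0.3333
1 1 load 0.6154
2 2 source 0.8348
3 3 load 1.0204
4 4 source 1.1648
5 5 load 1.2869
6 6 source 1.3819
7 7 load 1.4623
8 8 source 1.5249
9 9 load 1.5778
10 10 source 1.6189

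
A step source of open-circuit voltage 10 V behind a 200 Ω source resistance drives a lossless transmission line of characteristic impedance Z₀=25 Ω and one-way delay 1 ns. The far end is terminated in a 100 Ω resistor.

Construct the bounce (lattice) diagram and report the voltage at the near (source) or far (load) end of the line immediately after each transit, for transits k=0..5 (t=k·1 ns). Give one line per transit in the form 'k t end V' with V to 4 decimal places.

Γ_L=0.600000, Γ_S=0.777778; launch V₁=10·25/225=1.111111
k=0 src: V=1.1111
k=1 load: inc=1.111111, refl=1.111111·0.600000=0.6667; V=0.000000+1.111111+0.666667=1.7778
k=2 src: inc=0.666667, refl=0.666667·0.777778=0.5185; V=1.111111+0.666667+0.518519=2.2963
k=3 load: inc=0.518519, refl=0.518519·0.600000=0.3111; V=1.777778+0.518519+0.311111=2.6074
k=4 src: inc=0.311111, refl=0.311111·0.777778=0.2420; V=2.296296+0.311111+0.241975=2.8494
k=5 load: inc=0.241975, refl=0.241975·0.600000=0.1452; V=2.607407+0.241975+0.145185=2.9946

0 0 source 1.1111
1 1 load 1.7778
2 2 source 2.2963
3 3 load 2.6074
4 4 source 2.8494
5 5 load 2.9946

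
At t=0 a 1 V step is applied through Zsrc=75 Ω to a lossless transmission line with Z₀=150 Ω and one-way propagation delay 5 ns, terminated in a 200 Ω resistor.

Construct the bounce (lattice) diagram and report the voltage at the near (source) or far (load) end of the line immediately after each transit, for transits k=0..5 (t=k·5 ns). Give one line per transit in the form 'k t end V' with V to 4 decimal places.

Γ_L=0.142857, Γ_S=-0.333333; launch V₁=1·150/225=0.666667
k=0 src: V=0.6667
k=1 load: inc=0.666667, refl=0.666667·0.142857=0.0952; V=0.000000+0.666667+0.095238=0.7619
k=2 src: inc=0.095238, refl=0.095238·-0.333333=-0.0317; V=0.666667+0.095238+-0.031746=0.7302
k=3 load: inc=-0.031746, refl=-0.031746·0.142857=-0.0045; V=0.761905+-0.031746+-0.004535=0.7256
k=4 src: inc=-0.004535, refl=-0.004535·-0.333333=0.0015; V=0.730159+-0.004535+0.001512=0.7271
k=5 load: inc=0.001512, refl=0.001512·0.142857=0.0002; V=0.725624+0.001512+0.000216=0.7274

0 0 source 0.6667
1 5 load 0.7619
2 10 source 0.7302
3 15 load 0.7256
4 20 source 0.7271
5 25 load 0.7274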